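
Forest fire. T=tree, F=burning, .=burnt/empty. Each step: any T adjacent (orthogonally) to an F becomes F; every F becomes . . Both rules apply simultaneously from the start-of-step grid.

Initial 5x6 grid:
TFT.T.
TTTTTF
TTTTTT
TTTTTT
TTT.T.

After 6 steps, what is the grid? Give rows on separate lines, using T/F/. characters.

Step 1: 5 trees catch fire, 2 burn out
  F.F.T.
  TFTTF.
  TTTTTF
  TTTTTT
  TTT.T.
Step 2: 7 trees catch fire, 5 burn out
  ....F.
  F.FF..
  TFTTF.
  TTTTTF
  TTT.T.
Step 3: 5 trees catch fire, 7 burn out
  ......
  ......
  F.FF..
  TFTTF.
  TTT.T.
Step 4: 5 trees catch fire, 5 burn out
  ......
  ......
  ......
  F.FF..
  TFT.F.
Step 5: 2 trees catch fire, 5 burn out
  ......
  ......
  ......
  ......
  F.F...
Step 6: 0 trees catch fire, 2 burn out
  ......
  ......
  ......
  ......
  ......

......
......
......
......
......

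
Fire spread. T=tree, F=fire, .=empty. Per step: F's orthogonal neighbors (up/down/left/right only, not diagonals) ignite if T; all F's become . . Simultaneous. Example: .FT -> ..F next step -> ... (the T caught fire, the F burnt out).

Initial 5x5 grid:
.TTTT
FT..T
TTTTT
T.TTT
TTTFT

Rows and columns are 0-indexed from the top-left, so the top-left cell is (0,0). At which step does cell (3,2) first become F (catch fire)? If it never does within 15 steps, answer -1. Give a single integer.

Step 1: cell (3,2)='T' (+5 fires, +2 burnt)
Step 2: cell (3,2)='F' (+7 fires, +5 burnt)
  -> target ignites at step 2
Step 3: cell (3,2)='.' (+4 fires, +7 burnt)
Step 4: cell (3,2)='.' (+2 fires, +4 burnt)
Step 5: cell (3,2)='.' (+1 fires, +2 burnt)
Step 6: cell (3,2)='.' (+0 fires, +1 burnt)
  fire out at step 6

2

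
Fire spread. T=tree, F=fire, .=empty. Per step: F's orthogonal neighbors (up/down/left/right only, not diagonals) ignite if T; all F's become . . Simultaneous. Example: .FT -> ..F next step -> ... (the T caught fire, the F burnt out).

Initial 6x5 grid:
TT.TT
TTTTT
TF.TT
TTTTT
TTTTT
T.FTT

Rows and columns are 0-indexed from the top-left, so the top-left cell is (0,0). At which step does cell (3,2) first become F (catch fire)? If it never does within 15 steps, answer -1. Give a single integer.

Step 1: cell (3,2)='T' (+5 fires, +2 burnt)
Step 2: cell (3,2)='F' (+8 fires, +5 burnt)
  -> target ignites at step 2
Step 3: cell (3,2)='.' (+5 fires, +8 burnt)
Step 4: cell (3,2)='.' (+5 fires, +5 burnt)
Step 5: cell (3,2)='.' (+2 fires, +5 burnt)
Step 6: cell (3,2)='.' (+0 fires, +2 burnt)
  fire out at step 6

2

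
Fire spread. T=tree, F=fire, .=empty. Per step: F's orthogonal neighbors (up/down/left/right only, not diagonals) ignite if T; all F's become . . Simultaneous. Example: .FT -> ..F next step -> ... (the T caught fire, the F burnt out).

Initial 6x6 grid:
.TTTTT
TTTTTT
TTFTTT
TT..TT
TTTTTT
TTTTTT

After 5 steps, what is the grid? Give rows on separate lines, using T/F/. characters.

Step 1: 3 trees catch fire, 1 burn out
  .TTTTT
  TTFTTT
  TF.FTT
  TT..TT
  TTTTTT
  TTTTTT
Step 2: 6 trees catch fire, 3 burn out
  .TFTTT
  TF.FTT
  F...FT
  TF..TT
  TTTTTT
  TTTTTT
Step 3: 8 trees catch fire, 6 burn out
  .F.FTT
  F...FT
  .....F
  F...FT
  TFTTTT
  TTTTTT
Step 4: 7 trees catch fire, 8 burn out
  ....FT
  .....F
  ......
  .....F
  F.FTFT
  TFTTTT
Step 5: 6 trees catch fire, 7 burn out
  .....F
  ......
  ......
  ......
  ...F.F
  F.FTFT

.....F
......
......
......
...F.F
F.FTFT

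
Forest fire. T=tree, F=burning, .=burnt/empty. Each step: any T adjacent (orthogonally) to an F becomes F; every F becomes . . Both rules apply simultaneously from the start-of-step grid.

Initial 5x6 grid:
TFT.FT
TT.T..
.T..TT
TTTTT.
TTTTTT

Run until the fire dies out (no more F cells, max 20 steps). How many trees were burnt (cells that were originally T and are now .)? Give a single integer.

Answer: 19

Derivation:
Step 1: +4 fires, +2 burnt (F count now 4)
Step 2: +2 fires, +4 burnt (F count now 2)
Step 3: +1 fires, +2 burnt (F count now 1)
Step 4: +3 fires, +1 burnt (F count now 3)
Step 5: +3 fires, +3 burnt (F count now 3)
Step 6: +2 fires, +3 burnt (F count now 2)
Step 7: +2 fires, +2 burnt (F count now 2)
Step 8: +2 fires, +2 burnt (F count now 2)
Step 9: +0 fires, +2 burnt (F count now 0)
Fire out after step 9
Initially T: 20, now '.': 29
Total burnt (originally-T cells now '.'): 19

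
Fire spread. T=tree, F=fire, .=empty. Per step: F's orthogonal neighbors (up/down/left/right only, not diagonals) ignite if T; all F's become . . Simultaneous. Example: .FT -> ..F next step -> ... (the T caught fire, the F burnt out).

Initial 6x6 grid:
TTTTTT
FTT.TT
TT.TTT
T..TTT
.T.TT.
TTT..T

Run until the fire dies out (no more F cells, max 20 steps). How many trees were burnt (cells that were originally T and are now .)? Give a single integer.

Step 1: +3 fires, +1 burnt (F count now 3)
Step 2: +4 fires, +3 burnt (F count now 4)
Step 3: +1 fires, +4 burnt (F count now 1)
Step 4: +1 fires, +1 burnt (F count now 1)
Step 5: +1 fires, +1 burnt (F count now 1)
Step 6: +2 fires, +1 burnt (F count now 2)
Step 7: +2 fires, +2 burnt (F count now 2)
Step 8: +3 fires, +2 burnt (F count now 3)
Step 9: +3 fires, +3 burnt (F count now 3)
Step 10: +1 fires, +3 burnt (F count now 1)
Step 11: +0 fires, +1 burnt (F count now 0)
Fire out after step 11
Initially T: 26, now '.': 31
Total burnt (originally-T cells now '.'): 21

Answer: 21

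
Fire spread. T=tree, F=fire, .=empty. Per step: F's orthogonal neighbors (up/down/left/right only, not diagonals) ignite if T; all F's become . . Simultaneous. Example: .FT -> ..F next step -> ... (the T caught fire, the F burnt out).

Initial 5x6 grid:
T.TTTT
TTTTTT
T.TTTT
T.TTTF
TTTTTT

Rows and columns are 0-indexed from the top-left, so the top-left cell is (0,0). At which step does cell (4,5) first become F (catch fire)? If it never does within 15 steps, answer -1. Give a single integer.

Step 1: cell (4,5)='F' (+3 fires, +1 burnt)
  -> target ignites at step 1
Step 2: cell (4,5)='.' (+4 fires, +3 burnt)
Step 3: cell (4,5)='.' (+5 fires, +4 burnt)
Step 4: cell (4,5)='.' (+4 fires, +5 burnt)
Step 5: cell (4,5)='.' (+3 fires, +4 burnt)
Step 6: cell (4,5)='.' (+3 fires, +3 burnt)
Step 7: cell (4,5)='.' (+2 fires, +3 burnt)
Step 8: cell (4,5)='.' (+2 fires, +2 burnt)
Step 9: cell (4,5)='.' (+0 fires, +2 burnt)
  fire out at step 9

1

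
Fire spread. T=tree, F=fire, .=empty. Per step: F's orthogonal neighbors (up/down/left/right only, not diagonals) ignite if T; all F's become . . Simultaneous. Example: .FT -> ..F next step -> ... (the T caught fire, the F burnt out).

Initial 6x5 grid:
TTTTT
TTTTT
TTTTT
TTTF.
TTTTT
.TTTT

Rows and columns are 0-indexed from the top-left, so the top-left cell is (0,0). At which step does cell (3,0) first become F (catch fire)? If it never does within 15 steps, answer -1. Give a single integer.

Step 1: cell (3,0)='T' (+3 fires, +1 burnt)
Step 2: cell (3,0)='T' (+7 fires, +3 burnt)
Step 3: cell (3,0)='F' (+8 fires, +7 burnt)
  -> target ignites at step 3
Step 4: cell (3,0)='.' (+6 fires, +8 burnt)
Step 5: cell (3,0)='.' (+2 fires, +6 burnt)
Step 6: cell (3,0)='.' (+1 fires, +2 burnt)
Step 7: cell (3,0)='.' (+0 fires, +1 burnt)
  fire out at step 7

3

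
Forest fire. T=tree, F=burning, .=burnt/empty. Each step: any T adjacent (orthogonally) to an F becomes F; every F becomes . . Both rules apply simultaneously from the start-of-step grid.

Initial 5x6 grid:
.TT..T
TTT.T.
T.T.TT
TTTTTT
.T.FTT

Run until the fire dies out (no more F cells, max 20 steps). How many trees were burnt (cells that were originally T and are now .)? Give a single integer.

Answer: 19

Derivation:
Step 1: +2 fires, +1 burnt (F count now 2)
Step 2: +3 fires, +2 burnt (F count now 3)
Step 3: +4 fires, +3 burnt (F count now 4)
Step 4: +5 fires, +4 burnt (F count now 5)
Step 5: +3 fires, +5 burnt (F count now 3)
Step 6: +2 fires, +3 burnt (F count now 2)
Step 7: +0 fires, +2 burnt (F count now 0)
Fire out after step 7
Initially T: 20, now '.': 29
Total burnt (originally-T cells now '.'): 19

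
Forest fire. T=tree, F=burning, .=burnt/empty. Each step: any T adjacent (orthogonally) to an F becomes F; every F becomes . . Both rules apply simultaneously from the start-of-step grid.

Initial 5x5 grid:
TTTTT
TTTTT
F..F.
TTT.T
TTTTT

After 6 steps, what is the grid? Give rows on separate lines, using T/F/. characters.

Step 1: 3 trees catch fire, 2 burn out
  TTTTT
  FTTFT
  .....
  FTT.T
  TTTTT
Step 2: 7 trees catch fire, 3 burn out
  FTTFT
  .FF.F
  .....
  .FT.T
  FTTTT
Step 3: 5 trees catch fire, 7 burn out
  .FF.F
  .....
  .....
  ..F.T
  .FTTT
Step 4: 1 trees catch fire, 5 burn out
  .....
  .....
  .....
  ....T
  ..FTT
Step 5: 1 trees catch fire, 1 burn out
  .....
  .....
  .....
  ....T
  ...FT
Step 6: 1 trees catch fire, 1 burn out
  .....
  .....
  .....
  ....T
  ....F

.....
.....
.....
....T
....F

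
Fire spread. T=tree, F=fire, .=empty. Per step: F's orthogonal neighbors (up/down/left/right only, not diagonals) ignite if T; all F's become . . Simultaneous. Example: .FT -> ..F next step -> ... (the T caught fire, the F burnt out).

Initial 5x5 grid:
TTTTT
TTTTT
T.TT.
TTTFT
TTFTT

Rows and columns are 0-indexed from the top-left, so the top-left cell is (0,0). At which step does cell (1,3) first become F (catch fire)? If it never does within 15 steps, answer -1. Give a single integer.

Step 1: cell (1,3)='T' (+5 fires, +2 burnt)
Step 2: cell (1,3)='F' (+5 fires, +5 burnt)
  -> target ignites at step 2
Step 3: cell (1,3)='.' (+4 fires, +5 burnt)
Step 4: cell (1,3)='.' (+4 fires, +4 burnt)
Step 5: cell (1,3)='.' (+2 fires, +4 burnt)
Step 6: cell (1,3)='.' (+1 fires, +2 burnt)
Step 7: cell (1,3)='.' (+0 fires, +1 burnt)
  fire out at step 7

2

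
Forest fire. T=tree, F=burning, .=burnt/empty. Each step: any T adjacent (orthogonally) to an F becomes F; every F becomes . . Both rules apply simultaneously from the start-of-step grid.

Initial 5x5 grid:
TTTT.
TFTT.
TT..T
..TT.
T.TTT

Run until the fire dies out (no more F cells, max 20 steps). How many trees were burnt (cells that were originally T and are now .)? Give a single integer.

Step 1: +4 fires, +1 burnt (F count now 4)
Step 2: +4 fires, +4 burnt (F count now 4)
Step 3: +1 fires, +4 burnt (F count now 1)
Step 4: +0 fires, +1 burnt (F count now 0)
Fire out after step 4
Initially T: 16, now '.': 18
Total burnt (originally-T cells now '.'): 9

Answer: 9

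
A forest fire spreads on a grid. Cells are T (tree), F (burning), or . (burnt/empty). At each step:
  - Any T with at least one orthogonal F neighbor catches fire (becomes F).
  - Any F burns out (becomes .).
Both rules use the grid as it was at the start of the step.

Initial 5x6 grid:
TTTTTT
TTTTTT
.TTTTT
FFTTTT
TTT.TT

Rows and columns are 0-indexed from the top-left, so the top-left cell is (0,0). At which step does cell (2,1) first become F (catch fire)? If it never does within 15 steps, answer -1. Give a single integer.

Step 1: cell (2,1)='F' (+4 fires, +2 burnt)
  -> target ignites at step 1
Step 2: cell (2,1)='.' (+4 fires, +4 burnt)
Step 3: cell (2,1)='.' (+5 fires, +4 burnt)
Step 4: cell (2,1)='.' (+6 fires, +5 burnt)
Step 5: cell (2,1)='.' (+4 fires, +6 burnt)
Step 6: cell (2,1)='.' (+2 fires, +4 burnt)
Step 7: cell (2,1)='.' (+1 fires, +2 burnt)
Step 8: cell (2,1)='.' (+0 fires, +1 burnt)
  fire out at step 8

1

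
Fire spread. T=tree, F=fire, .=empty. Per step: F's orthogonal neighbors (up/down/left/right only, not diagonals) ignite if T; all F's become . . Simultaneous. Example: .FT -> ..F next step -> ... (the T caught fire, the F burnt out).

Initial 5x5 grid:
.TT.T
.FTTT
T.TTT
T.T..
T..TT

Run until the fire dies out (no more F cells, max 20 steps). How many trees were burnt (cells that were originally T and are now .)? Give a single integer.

Step 1: +2 fires, +1 burnt (F count now 2)
Step 2: +3 fires, +2 burnt (F count now 3)
Step 3: +3 fires, +3 burnt (F count now 3)
Step 4: +2 fires, +3 burnt (F count now 2)
Step 5: +0 fires, +2 burnt (F count now 0)
Fire out after step 5
Initially T: 15, now '.': 20
Total burnt (originally-T cells now '.'): 10

Answer: 10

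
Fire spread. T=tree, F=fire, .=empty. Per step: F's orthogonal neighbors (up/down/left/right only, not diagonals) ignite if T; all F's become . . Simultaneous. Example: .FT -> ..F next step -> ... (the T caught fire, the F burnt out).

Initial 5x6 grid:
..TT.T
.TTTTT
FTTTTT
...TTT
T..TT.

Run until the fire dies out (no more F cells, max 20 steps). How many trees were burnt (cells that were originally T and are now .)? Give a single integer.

Answer: 18

Derivation:
Step 1: +1 fires, +1 burnt (F count now 1)
Step 2: +2 fires, +1 burnt (F count now 2)
Step 3: +2 fires, +2 burnt (F count now 2)
Step 4: +4 fires, +2 burnt (F count now 4)
Step 5: +5 fires, +4 burnt (F count now 5)
Step 6: +3 fires, +5 burnt (F count now 3)
Step 7: +1 fires, +3 burnt (F count now 1)
Step 8: +0 fires, +1 burnt (F count now 0)
Fire out after step 8
Initially T: 19, now '.': 29
Total burnt (originally-T cells now '.'): 18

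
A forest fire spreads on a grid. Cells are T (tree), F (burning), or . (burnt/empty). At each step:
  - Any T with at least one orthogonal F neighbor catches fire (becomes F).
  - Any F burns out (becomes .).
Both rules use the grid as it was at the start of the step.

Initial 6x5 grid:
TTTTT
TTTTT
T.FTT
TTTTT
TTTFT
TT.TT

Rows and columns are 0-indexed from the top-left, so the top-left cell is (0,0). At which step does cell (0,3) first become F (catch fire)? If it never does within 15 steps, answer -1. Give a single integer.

Step 1: cell (0,3)='T' (+7 fires, +2 burnt)
Step 2: cell (0,3)='T' (+8 fires, +7 burnt)
Step 3: cell (0,3)='F' (+7 fires, +8 burnt)
  -> target ignites at step 3
Step 4: cell (0,3)='.' (+4 fires, +7 burnt)
Step 5: cell (0,3)='.' (+0 fires, +4 burnt)
  fire out at step 5

3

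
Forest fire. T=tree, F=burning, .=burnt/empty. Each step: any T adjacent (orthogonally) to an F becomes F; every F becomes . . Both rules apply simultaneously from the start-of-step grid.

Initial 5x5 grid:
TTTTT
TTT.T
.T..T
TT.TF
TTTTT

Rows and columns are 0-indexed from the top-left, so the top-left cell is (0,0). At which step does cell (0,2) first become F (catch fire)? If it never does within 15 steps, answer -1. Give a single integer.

Step 1: cell (0,2)='T' (+3 fires, +1 burnt)
Step 2: cell (0,2)='T' (+2 fires, +3 burnt)
Step 3: cell (0,2)='T' (+2 fires, +2 burnt)
Step 4: cell (0,2)='T' (+2 fires, +2 burnt)
Step 5: cell (0,2)='F' (+3 fires, +2 burnt)
  -> target ignites at step 5
Step 6: cell (0,2)='.' (+4 fires, +3 burnt)
Step 7: cell (0,2)='.' (+2 fires, +4 burnt)
Step 8: cell (0,2)='.' (+1 fires, +2 burnt)
Step 9: cell (0,2)='.' (+0 fires, +1 burnt)
  fire out at step 9

5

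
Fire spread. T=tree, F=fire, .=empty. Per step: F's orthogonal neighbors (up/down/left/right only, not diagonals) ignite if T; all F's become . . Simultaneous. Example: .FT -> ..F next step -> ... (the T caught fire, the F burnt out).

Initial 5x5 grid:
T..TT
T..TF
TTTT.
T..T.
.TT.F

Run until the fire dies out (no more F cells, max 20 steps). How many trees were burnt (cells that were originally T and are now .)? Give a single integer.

Step 1: +2 fires, +2 burnt (F count now 2)
Step 2: +2 fires, +2 burnt (F count now 2)
Step 3: +2 fires, +2 burnt (F count now 2)
Step 4: +1 fires, +2 burnt (F count now 1)
Step 5: +1 fires, +1 burnt (F count now 1)
Step 6: +2 fires, +1 burnt (F count now 2)
Step 7: +1 fires, +2 burnt (F count now 1)
Step 8: +0 fires, +1 burnt (F count now 0)
Fire out after step 8
Initially T: 13, now '.': 23
Total burnt (originally-T cells now '.'): 11

Answer: 11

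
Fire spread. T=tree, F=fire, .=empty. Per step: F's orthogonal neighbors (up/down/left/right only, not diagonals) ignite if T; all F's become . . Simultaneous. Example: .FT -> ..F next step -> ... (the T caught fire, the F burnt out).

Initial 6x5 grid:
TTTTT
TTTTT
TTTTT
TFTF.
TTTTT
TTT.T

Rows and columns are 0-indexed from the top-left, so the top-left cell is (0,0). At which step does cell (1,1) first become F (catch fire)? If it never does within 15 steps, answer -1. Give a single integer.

Step 1: cell (1,1)='T' (+6 fires, +2 burnt)
Step 2: cell (1,1)='F' (+9 fires, +6 burnt)
  -> target ignites at step 2
Step 3: cell (1,1)='.' (+8 fires, +9 burnt)
Step 4: cell (1,1)='.' (+3 fires, +8 burnt)
Step 5: cell (1,1)='.' (+0 fires, +3 burnt)
  fire out at step 5

2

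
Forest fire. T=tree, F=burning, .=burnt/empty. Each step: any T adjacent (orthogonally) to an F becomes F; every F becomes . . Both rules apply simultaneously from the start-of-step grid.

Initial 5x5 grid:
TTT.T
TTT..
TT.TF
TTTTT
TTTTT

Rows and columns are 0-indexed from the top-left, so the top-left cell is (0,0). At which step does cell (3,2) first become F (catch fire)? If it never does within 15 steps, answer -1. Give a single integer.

Step 1: cell (3,2)='T' (+2 fires, +1 burnt)
Step 2: cell (3,2)='T' (+2 fires, +2 burnt)
Step 3: cell (3,2)='F' (+2 fires, +2 burnt)
  -> target ignites at step 3
Step 4: cell (3,2)='.' (+2 fires, +2 burnt)
Step 5: cell (3,2)='.' (+3 fires, +2 burnt)
Step 6: cell (3,2)='.' (+3 fires, +3 burnt)
Step 7: cell (3,2)='.' (+3 fires, +3 burnt)
Step 8: cell (3,2)='.' (+2 fires, +3 burnt)
Step 9: cell (3,2)='.' (+0 fires, +2 burnt)
  fire out at step 9

3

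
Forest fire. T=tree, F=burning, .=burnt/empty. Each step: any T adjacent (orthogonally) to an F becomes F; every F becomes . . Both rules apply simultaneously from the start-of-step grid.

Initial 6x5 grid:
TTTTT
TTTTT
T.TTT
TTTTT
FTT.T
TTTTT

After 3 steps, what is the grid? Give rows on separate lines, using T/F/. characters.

Step 1: 3 trees catch fire, 1 burn out
  TTTTT
  TTTTT
  T.TTT
  FTTTT
  .FT.T
  FTTTT
Step 2: 4 trees catch fire, 3 burn out
  TTTTT
  TTTTT
  F.TTT
  .FTTT
  ..F.T
  .FTTT
Step 3: 3 trees catch fire, 4 burn out
  TTTTT
  FTTTT
  ..TTT
  ..FTT
  ....T
  ..FTT

TTTTT
FTTTT
..TTT
..FTT
....T
..FTT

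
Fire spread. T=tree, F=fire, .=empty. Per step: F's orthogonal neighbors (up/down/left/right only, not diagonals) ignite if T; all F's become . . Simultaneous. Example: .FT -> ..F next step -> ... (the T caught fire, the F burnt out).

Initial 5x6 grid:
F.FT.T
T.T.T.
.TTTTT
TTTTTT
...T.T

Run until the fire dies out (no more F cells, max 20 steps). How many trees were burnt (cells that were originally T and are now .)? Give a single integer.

Answer: 17

Derivation:
Step 1: +3 fires, +2 burnt (F count now 3)
Step 2: +1 fires, +3 burnt (F count now 1)
Step 3: +3 fires, +1 burnt (F count now 3)
Step 4: +3 fires, +3 burnt (F count now 3)
Step 5: +5 fires, +3 burnt (F count now 5)
Step 6: +1 fires, +5 burnt (F count now 1)
Step 7: +1 fires, +1 burnt (F count now 1)
Step 8: +0 fires, +1 burnt (F count now 0)
Fire out after step 8
Initially T: 18, now '.': 29
Total burnt (originally-T cells now '.'): 17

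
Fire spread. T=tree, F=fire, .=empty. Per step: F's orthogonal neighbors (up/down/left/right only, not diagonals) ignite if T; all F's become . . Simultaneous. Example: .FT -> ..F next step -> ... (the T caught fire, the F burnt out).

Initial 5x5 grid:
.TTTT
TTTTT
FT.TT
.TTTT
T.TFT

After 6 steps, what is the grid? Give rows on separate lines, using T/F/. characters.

Step 1: 5 trees catch fire, 2 burn out
  .TTTT
  FTTTT
  .F.TT
  .TTFT
  T.F.F
Step 2: 5 trees catch fire, 5 burn out
  .TTTT
  .FTTT
  ...FT
  .FF.F
  T....
Step 3: 4 trees catch fire, 5 burn out
  .FTTT
  ..FFT
  ....F
  .....
  T....
Step 4: 3 trees catch fire, 4 burn out
  ..FFT
  ....F
  .....
  .....
  T....
Step 5: 1 trees catch fire, 3 burn out
  ....F
  .....
  .....
  .....
  T....
Step 6: 0 trees catch fire, 1 burn out
  .....
  .....
  .....
  .....
  T....

.....
.....
.....
.....
T....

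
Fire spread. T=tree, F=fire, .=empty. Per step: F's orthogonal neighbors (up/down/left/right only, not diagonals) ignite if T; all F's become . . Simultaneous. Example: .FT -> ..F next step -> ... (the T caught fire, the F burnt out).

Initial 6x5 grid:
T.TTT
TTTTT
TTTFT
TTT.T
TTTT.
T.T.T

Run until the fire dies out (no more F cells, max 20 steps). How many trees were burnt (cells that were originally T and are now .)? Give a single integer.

Step 1: +3 fires, +1 burnt (F count now 3)
Step 2: +6 fires, +3 burnt (F count now 6)
Step 3: +6 fires, +6 burnt (F count now 6)
Step 4: +5 fires, +6 burnt (F count now 5)
Step 5: +2 fires, +5 burnt (F count now 2)
Step 6: +1 fires, +2 burnt (F count now 1)
Step 7: +0 fires, +1 burnt (F count now 0)
Fire out after step 7
Initially T: 24, now '.': 29
Total burnt (originally-T cells now '.'): 23

Answer: 23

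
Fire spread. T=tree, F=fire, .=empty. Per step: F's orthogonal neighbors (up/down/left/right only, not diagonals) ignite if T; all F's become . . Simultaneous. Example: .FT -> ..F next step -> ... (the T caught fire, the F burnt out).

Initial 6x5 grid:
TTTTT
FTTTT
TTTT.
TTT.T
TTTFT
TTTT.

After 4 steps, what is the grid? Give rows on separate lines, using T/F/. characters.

Step 1: 6 trees catch fire, 2 burn out
  FTTTT
  .FTTT
  FTTT.
  TTT.T
  TTF.F
  TTTF.
Step 2: 8 trees catch fire, 6 burn out
  .FTTT
  ..FTT
  .FTT.
  FTF.F
  TF...
  TTF..
Step 3: 6 trees catch fire, 8 burn out
  ..FTT
  ...FT
  ..FT.
  .F...
  F....
  TF...
Step 4: 4 trees catch fire, 6 burn out
  ...FT
  ....F
  ...F.
  .....
  .....
  F....

...FT
....F
...F.
.....
.....
F....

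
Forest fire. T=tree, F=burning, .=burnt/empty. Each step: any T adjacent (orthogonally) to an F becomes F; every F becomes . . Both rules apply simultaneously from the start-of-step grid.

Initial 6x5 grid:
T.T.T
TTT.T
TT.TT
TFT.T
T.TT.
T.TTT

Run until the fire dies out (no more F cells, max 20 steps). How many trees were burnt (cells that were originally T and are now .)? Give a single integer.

Step 1: +3 fires, +1 burnt (F count now 3)
Step 2: +4 fires, +3 burnt (F count now 4)
Step 3: +5 fires, +4 burnt (F count now 5)
Step 4: +3 fires, +5 burnt (F count now 3)
Step 5: +1 fires, +3 burnt (F count now 1)
Step 6: +0 fires, +1 burnt (F count now 0)
Fire out after step 6
Initially T: 21, now '.': 25
Total burnt (originally-T cells now '.'): 16

Answer: 16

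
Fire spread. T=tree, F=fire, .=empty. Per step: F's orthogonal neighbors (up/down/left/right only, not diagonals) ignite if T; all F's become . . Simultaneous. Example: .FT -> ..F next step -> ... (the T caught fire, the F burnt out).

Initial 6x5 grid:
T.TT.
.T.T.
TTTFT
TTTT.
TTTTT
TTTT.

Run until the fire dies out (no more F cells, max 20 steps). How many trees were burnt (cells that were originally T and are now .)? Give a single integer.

Step 1: +4 fires, +1 burnt (F count now 4)
Step 2: +4 fires, +4 burnt (F count now 4)
Step 3: +7 fires, +4 burnt (F count now 7)
Step 4: +3 fires, +7 burnt (F count now 3)
Step 5: +2 fires, +3 burnt (F count now 2)
Step 6: +1 fires, +2 burnt (F count now 1)
Step 7: +0 fires, +1 burnt (F count now 0)
Fire out after step 7
Initially T: 22, now '.': 29
Total burnt (originally-T cells now '.'): 21

Answer: 21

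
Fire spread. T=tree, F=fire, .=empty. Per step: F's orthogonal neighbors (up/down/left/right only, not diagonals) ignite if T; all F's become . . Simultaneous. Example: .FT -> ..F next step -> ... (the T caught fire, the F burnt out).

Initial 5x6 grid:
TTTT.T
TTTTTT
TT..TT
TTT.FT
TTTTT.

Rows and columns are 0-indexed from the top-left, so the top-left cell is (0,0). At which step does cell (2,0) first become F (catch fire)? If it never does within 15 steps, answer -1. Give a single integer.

Step 1: cell (2,0)='T' (+3 fires, +1 burnt)
Step 2: cell (2,0)='T' (+3 fires, +3 burnt)
Step 3: cell (2,0)='T' (+3 fires, +3 burnt)
Step 4: cell (2,0)='T' (+5 fires, +3 burnt)
Step 5: cell (2,0)='T' (+4 fires, +5 burnt)
Step 6: cell (2,0)='T' (+4 fires, +4 burnt)
Step 7: cell (2,0)='F' (+2 fires, +4 burnt)
  -> target ignites at step 7
Step 8: cell (2,0)='.' (+0 fires, +2 burnt)
  fire out at step 8

7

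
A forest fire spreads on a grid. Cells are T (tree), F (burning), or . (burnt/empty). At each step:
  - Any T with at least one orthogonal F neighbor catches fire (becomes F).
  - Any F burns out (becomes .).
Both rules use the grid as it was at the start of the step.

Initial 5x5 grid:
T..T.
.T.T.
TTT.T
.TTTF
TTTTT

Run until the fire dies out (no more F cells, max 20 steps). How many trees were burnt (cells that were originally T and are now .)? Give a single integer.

Answer: 13

Derivation:
Step 1: +3 fires, +1 burnt (F count now 3)
Step 2: +2 fires, +3 burnt (F count now 2)
Step 3: +3 fires, +2 burnt (F count now 3)
Step 4: +2 fires, +3 burnt (F count now 2)
Step 5: +3 fires, +2 burnt (F count now 3)
Step 6: +0 fires, +3 burnt (F count now 0)
Fire out after step 6
Initially T: 16, now '.': 22
Total burnt (originally-T cells now '.'): 13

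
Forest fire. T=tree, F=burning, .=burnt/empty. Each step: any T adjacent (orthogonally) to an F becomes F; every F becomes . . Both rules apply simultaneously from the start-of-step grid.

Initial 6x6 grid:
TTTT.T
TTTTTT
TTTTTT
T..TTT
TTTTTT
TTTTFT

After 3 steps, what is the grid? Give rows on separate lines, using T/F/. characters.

Step 1: 3 trees catch fire, 1 burn out
  TTTT.T
  TTTTTT
  TTTTTT
  T..TTT
  TTTTFT
  TTTF.F
Step 2: 4 trees catch fire, 3 burn out
  TTTT.T
  TTTTTT
  TTTTTT
  T..TFT
  TTTF.F
  TTF...
Step 3: 5 trees catch fire, 4 burn out
  TTTT.T
  TTTTTT
  TTTTFT
  T..F.F
  TTF...
  TF....

TTTT.T
TTTTTT
TTTTFT
T..F.F
TTF...
TF....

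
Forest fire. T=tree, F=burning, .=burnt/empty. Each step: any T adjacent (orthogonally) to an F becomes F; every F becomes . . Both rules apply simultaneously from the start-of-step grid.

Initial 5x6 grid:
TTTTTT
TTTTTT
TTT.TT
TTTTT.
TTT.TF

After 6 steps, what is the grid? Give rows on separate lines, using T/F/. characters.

Step 1: 1 trees catch fire, 1 burn out
  TTTTTT
  TTTTTT
  TTT.TT
  TTTTT.
  TTT.F.
Step 2: 1 trees catch fire, 1 burn out
  TTTTTT
  TTTTTT
  TTT.TT
  TTTTF.
  TTT...
Step 3: 2 trees catch fire, 1 burn out
  TTTTTT
  TTTTTT
  TTT.FT
  TTTF..
  TTT...
Step 4: 3 trees catch fire, 2 burn out
  TTTTTT
  TTTTFT
  TTT..F
  TTF...
  TTT...
Step 5: 6 trees catch fire, 3 burn out
  TTTTFT
  TTTF.F
  TTF...
  TF....
  TTF...
Step 6: 6 trees catch fire, 6 burn out
  TTTF.F
  TTF...
  TF....
  F.....
  TF....

TTTF.F
TTF...
TF....
F.....
TF....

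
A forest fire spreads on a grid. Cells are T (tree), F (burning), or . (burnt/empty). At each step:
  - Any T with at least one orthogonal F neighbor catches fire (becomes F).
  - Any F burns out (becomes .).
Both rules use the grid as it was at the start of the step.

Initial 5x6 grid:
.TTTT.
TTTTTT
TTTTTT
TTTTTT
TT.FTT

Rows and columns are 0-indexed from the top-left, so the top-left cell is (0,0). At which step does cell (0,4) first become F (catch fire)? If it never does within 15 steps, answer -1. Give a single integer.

Step 1: cell (0,4)='T' (+2 fires, +1 burnt)
Step 2: cell (0,4)='T' (+4 fires, +2 burnt)
Step 3: cell (0,4)='T' (+5 fires, +4 burnt)
Step 4: cell (0,4)='T' (+7 fires, +5 burnt)
Step 5: cell (0,4)='F' (+6 fires, +7 burnt)
  -> target ignites at step 5
Step 6: cell (0,4)='.' (+2 fires, +6 burnt)
Step 7: cell (0,4)='.' (+0 fires, +2 burnt)
  fire out at step 7

5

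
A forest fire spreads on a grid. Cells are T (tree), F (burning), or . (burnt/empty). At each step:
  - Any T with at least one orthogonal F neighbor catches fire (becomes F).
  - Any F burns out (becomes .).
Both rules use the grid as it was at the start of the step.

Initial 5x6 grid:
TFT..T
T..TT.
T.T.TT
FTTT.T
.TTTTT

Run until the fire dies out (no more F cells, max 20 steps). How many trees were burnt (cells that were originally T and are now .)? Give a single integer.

Answer: 18

Derivation:
Step 1: +4 fires, +2 burnt (F count now 4)
Step 2: +3 fires, +4 burnt (F count now 3)
Step 3: +3 fires, +3 burnt (F count now 3)
Step 4: +1 fires, +3 burnt (F count now 1)
Step 5: +1 fires, +1 burnt (F count now 1)
Step 6: +1 fires, +1 burnt (F count now 1)
Step 7: +1 fires, +1 burnt (F count now 1)
Step 8: +1 fires, +1 burnt (F count now 1)
Step 9: +1 fires, +1 burnt (F count now 1)
Step 10: +1 fires, +1 burnt (F count now 1)
Step 11: +1 fires, +1 burnt (F count now 1)
Step 12: +0 fires, +1 burnt (F count now 0)
Fire out after step 12
Initially T: 19, now '.': 29
Total burnt (originally-T cells now '.'): 18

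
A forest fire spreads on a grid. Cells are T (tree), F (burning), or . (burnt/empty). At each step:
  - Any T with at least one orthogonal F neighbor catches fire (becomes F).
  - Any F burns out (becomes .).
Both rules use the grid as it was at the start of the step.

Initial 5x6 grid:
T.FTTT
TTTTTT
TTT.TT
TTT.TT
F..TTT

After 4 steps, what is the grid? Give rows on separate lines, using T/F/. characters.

Step 1: 3 trees catch fire, 2 burn out
  T..FTT
  TTFTTT
  TTT.TT
  FTT.TT
  ...TTT
Step 2: 6 trees catch fire, 3 burn out
  T...FT
  TF.FTT
  FTF.TT
  .FT.TT
  ...TTT
Step 3: 5 trees catch fire, 6 burn out
  T....F
  F...FT
  .F..TT
  ..F.TT
  ...TTT
Step 4: 3 trees catch fire, 5 burn out
  F.....
  .....F
  ....FT
  ....TT
  ...TTT

F.....
.....F
....FT
....TT
...TTT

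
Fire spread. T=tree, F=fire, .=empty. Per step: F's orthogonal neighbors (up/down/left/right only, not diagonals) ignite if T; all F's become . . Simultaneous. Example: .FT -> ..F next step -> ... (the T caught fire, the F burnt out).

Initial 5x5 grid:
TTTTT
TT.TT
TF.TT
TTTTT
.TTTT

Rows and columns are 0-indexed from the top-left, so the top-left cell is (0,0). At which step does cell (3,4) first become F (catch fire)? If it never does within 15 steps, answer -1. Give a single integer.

Step 1: cell (3,4)='T' (+3 fires, +1 burnt)
Step 2: cell (3,4)='T' (+5 fires, +3 burnt)
Step 3: cell (3,4)='T' (+4 fires, +5 burnt)
Step 4: cell (3,4)='F' (+4 fires, +4 burnt)
  -> target ignites at step 4
Step 5: cell (3,4)='.' (+4 fires, +4 burnt)
Step 6: cell (3,4)='.' (+1 fires, +4 burnt)
Step 7: cell (3,4)='.' (+0 fires, +1 burnt)
  fire out at step 7

4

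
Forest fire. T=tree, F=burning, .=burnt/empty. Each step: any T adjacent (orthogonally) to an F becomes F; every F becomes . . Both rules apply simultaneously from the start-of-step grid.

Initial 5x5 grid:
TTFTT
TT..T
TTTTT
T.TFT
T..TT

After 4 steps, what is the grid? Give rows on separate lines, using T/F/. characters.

Step 1: 6 trees catch fire, 2 burn out
  TF.FT
  TT..T
  TTTFT
  T.F.F
  T..FT
Step 2: 6 trees catch fire, 6 burn out
  F...F
  TF..T
  TTF.F
  T....
  T...F
Step 3: 3 trees catch fire, 6 burn out
  .....
  F...F
  TF...
  T....
  T....
Step 4: 1 trees catch fire, 3 burn out
  .....
  .....
  F....
  T....
  T....

.....
.....
F....
T....
T....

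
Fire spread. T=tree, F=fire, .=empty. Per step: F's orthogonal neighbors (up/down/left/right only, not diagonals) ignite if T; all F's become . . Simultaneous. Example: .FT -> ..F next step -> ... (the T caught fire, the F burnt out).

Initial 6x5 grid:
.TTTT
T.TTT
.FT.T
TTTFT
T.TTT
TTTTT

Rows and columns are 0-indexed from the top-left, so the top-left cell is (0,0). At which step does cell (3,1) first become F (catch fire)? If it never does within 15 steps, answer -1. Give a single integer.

Step 1: cell (3,1)='F' (+5 fires, +2 burnt)
  -> target ignites at step 1
Step 2: cell (3,1)='.' (+6 fires, +5 burnt)
Step 3: cell (3,1)='.' (+6 fires, +6 burnt)
Step 4: cell (3,1)='.' (+5 fires, +6 burnt)
Step 5: cell (3,1)='.' (+0 fires, +5 burnt)
  fire out at step 5

1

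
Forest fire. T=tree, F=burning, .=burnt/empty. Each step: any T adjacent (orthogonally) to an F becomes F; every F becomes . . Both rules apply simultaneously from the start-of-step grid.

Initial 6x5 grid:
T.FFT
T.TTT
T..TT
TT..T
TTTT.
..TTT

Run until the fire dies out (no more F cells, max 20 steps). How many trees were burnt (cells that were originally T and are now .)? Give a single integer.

Answer: 7

Derivation:
Step 1: +3 fires, +2 burnt (F count now 3)
Step 2: +2 fires, +3 burnt (F count now 2)
Step 3: +1 fires, +2 burnt (F count now 1)
Step 4: +1 fires, +1 burnt (F count now 1)
Step 5: +0 fires, +1 burnt (F count now 0)
Fire out after step 5
Initially T: 19, now '.': 18
Total burnt (originally-T cells now '.'): 7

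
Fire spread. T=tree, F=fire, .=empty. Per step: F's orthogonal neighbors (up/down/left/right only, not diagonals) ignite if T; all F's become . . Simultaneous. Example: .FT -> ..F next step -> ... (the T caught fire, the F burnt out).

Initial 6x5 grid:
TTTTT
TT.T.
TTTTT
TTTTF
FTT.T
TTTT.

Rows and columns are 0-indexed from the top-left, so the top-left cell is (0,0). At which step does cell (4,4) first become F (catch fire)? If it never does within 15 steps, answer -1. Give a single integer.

Step 1: cell (4,4)='F' (+6 fires, +2 burnt)
  -> target ignites at step 1
Step 2: cell (4,4)='.' (+6 fires, +6 burnt)
Step 3: cell (4,4)='.' (+5 fires, +6 burnt)
Step 4: cell (4,4)='.' (+4 fires, +5 burnt)
Step 5: cell (4,4)='.' (+3 fires, +4 burnt)
Step 6: cell (4,4)='.' (+0 fires, +3 burnt)
  fire out at step 6

1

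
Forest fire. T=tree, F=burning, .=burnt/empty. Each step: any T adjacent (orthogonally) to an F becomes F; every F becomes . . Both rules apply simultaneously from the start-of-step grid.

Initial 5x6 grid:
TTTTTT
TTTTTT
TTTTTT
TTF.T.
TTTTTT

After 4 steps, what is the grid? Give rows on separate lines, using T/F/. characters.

Step 1: 3 trees catch fire, 1 burn out
  TTTTTT
  TTTTTT
  TTFTTT
  TF..T.
  TTFTTT
Step 2: 6 trees catch fire, 3 burn out
  TTTTTT
  TTFTTT
  TF.FTT
  F...T.
  TF.FTT
Step 3: 7 trees catch fire, 6 burn out
  TTFTTT
  TF.FTT
  F...FT
  ....T.
  F...FT
Step 4: 7 trees catch fire, 7 burn out
  TF.FTT
  F...FT
  .....F
  ....F.
  .....F

TF.FTT
F...FT
.....F
....F.
.....F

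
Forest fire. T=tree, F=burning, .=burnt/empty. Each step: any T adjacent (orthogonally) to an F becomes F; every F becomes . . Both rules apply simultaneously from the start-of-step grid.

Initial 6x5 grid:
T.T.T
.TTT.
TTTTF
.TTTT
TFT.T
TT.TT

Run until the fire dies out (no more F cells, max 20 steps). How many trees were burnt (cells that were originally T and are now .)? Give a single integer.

Answer: 19

Derivation:
Step 1: +6 fires, +2 burnt (F count now 6)
Step 2: +7 fires, +6 burnt (F count now 7)
Step 3: +4 fires, +7 burnt (F count now 4)
Step 4: +2 fires, +4 burnt (F count now 2)
Step 5: +0 fires, +2 burnt (F count now 0)
Fire out after step 5
Initially T: 21, now '.': 28
Total burnt (originally-T cells now '.'): 19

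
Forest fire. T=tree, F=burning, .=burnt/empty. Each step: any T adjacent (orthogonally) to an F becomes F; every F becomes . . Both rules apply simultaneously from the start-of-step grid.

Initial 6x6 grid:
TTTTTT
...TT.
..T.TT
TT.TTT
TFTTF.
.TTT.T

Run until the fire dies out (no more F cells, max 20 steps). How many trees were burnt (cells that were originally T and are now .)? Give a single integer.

Step 1: +6 fires, +2 burnt (F count now 6)
Step 2: +6 fires, +6 burnt (F count now 6)
Step 3: +2 fires, +6 burnt (F count now 2)
Step 4: +2 fires, +2 burnt (F count now 2)
Step 5: +2 fires, +2 burnt (F count now 2)
Step 6: +1 fires, +2 burnt (F count now 1)
Step 7: +1 fires, +1 burnt (F count now 1)
Step 8: +1 fires, +1 burnt (F count now 1)
Step 9: +0 fires, +1 burnt (F count now 0)
Fire out after step 9
Initially T: 23, now '.': 34
Total burnt (originally-T cells now '.'): 21

Answer: 21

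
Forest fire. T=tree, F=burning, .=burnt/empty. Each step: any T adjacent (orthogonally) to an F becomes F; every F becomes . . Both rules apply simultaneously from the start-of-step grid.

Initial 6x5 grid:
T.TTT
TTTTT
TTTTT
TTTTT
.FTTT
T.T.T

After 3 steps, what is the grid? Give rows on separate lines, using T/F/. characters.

Step 1: 2 trees catch fire, 1 burn out
  T.TTT
  TTTTT
  TTTTT
  TFTTT
  ..FTT
  T.T.T
Step 2: 5 trees catch fire, 2 burn out
  T.TTT
  TTTTT
  TFTTT
  F.FTT
  ...FT
  T.F.T
Step 3: 5 trees catch fire, 5 burn out
  T.TTT
  TFTTT
  F.FTT
  ...FT
  ....F
  T...T

T.TTT
TFTTT
F.FTT
...FT
....F
T...T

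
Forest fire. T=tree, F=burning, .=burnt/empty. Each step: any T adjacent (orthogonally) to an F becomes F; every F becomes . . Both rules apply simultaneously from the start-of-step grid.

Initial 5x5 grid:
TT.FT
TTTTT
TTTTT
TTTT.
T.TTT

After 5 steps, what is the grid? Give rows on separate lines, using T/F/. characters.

Step 1: 2 trees catch fire, 1 burn out
  TT..F
  TTTFT
  TTTTT
  TTTT.
  T.TTT
Step 2: 3 trees catch fire, 2 burn out
  TT...
  TTF.F
  TTTFT
  TTTT.
  T.TTT
Step 3: 4 trees catch fire, 3 burn out
  TT...
  TF...
  TTF.F
  TTTF.
  T.TTT
Step 4: 5 trees catch fire, 4 burn out
  TF...
  F....
  TF...
  TTF..
  T.TFT
Step 5: 5 trees catch fire, 5 burn out
  F....
  .....
  F....
  TF...
  T.F.F

F....
.....
F....
TF...
T.F.F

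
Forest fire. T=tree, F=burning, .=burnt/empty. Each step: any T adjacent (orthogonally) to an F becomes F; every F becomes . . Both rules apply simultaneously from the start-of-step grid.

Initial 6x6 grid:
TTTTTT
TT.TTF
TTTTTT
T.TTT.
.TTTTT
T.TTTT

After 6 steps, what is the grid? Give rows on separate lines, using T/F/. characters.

Step 1: 3 trees catch fire, 1 burn out
  TTTTTF
  TT.TF.
  TTTTTF
  T.TTT.
  .TTTTT
  T.TTTT
Step 2: 3 trees catch fire, 3 burn out
  TTTTF.
  TT.F..
  TTTTF.
  T.TTT.
  .TTTTT
  T.TTTT
Step 3: 3 trees catch fire, 3 burn out
  TTTF..
  TT....
  TTTF..
  T.TTF.
  .TTTTT
  T.TTTT
Step 4: 4 trees catch fire, 3 burn out
  TTF...
  TT....
  TTF...
  T.TF..
  .TTTFT
  T.TTTT
Step 5: 6 trees catch fire, 4 burn out
  TF....
  TT....
  TF....
  T.F...
  .TTF.F
  T.TTFT
Step 6: 6 trees catch fire, 6 burn out
  F.....
  TF....
  F.....
  T.....
  .TF...
  T.TF.F

F.....
TF....
F.....
T.....
.TF...
T.TF.F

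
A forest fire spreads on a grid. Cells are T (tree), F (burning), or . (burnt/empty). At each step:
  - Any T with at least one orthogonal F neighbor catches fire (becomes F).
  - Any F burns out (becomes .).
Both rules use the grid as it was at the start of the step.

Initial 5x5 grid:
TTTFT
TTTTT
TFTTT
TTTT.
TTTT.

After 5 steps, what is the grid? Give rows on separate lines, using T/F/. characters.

Step 1: 7 trees catch fire, 2 burn out
  TTF.F
  TFTFT
  F.FTT
  TFTT.
  TTTT.
Step 2: 8 trees catch fire, 7 burn out
  TF...
  F.F.F
  ...FT
  F.FT.
  TFTT.
Step 3: 5 trees catch fire, 8 burn out
  F....
  .....
  ....F
  ...F.
  F.FT.
Step 4: 1 trees catch fire, 5 burn out
  .....
  .....
  .....
  .....
  ...F.
Step 5: 0 trees catch fire, 1 burn out
  .....
  .....
  .....
  .....
  .....

.....
.....
.....
.....
.....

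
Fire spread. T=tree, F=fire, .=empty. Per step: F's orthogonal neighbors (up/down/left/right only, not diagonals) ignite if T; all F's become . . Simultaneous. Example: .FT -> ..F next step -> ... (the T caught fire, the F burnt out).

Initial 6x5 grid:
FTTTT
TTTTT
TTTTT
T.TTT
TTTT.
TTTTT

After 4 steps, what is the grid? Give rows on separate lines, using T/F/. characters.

Step 1: 2 trees catch fire, 1 burn out
  .FTTT
  FTTTT
  TTTTT
  T.TTT
  TTTT.
  TTTTT
Step 2: 3 trees catch fire, 2 burn out
  ..FTT
  .FTTT
  FTTTT
  T.TTT
  TTTT.
  TTTTT
Step 3: 4 trees catch fire, 3 burn out
  ...FT
  ..FTT
  .FTTT
  F.TTT
  TTTT.
  TTTTT
Step 4: 4 trees catch fire, 4 burn out
  ....F
  ...FT
  ..FTT
  ..TTT
  FTTT.
  TTTTT

....F
...FT
..FTT
..TTT
FTTT.
TTTTT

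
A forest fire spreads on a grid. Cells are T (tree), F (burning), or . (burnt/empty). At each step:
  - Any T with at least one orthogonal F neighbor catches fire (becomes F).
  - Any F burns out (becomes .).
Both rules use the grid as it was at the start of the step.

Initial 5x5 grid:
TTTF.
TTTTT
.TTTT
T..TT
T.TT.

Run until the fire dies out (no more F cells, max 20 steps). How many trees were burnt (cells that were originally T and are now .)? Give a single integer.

Step 1: +2 fires, +1 burnt (F count now 2)
Step 2: +4 fires, +2 burnt (F count now 4)
Step 3: +5 fires, +4 burnt (F count now 5)
Step 4: +4 fires, +5 burnt (F count now 4)
Step 5: +1 fires, +4 burnt (F count now 1)
Step 6: +0 fires, +1 burnt (F count now 0)
Fire out after step 6
Initially T: 18, now '.': 23
Total burnt (originally-T cells now '.'): 16

Answer: 16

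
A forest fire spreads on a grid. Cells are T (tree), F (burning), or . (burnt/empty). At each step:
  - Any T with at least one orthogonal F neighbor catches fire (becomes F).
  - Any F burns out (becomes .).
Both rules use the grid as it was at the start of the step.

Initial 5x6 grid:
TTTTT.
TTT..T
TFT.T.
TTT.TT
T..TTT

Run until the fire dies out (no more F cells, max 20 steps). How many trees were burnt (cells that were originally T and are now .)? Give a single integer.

Answer: 14

Derivation:
Step 1: +4 fires, +1 burnt (F count now 4)
Step 2: +5 fires, +4 burnt (F count now 5)
Step 3: +3 fires, +5 burnt (F count now 3)
Step 4: +1 fires, +3 burnt (F count now 1)
Step 5: +1 fires, +1 burnt (F count now 1)
Step 6: +0 fires, +1 burnt (F count now 0)
Fire out after step 6
Initially T: 21, now '.': 23
Total burnt (originally-T cells now '.'): 14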